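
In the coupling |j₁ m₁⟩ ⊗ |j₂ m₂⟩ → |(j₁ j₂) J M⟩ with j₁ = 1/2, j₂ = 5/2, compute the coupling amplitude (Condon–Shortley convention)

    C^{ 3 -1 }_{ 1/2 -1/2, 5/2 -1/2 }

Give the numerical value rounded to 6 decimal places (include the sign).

j₁+j₂−J=0  J+j₁−j₂=1  J−j₁+j₂=5  j₁+j₂+J+1=7
(j₁±m₁, j₂±m₂, J±M) = (0,1,2,3,2,4)
P² = 96
sum k=0..0:
  [0] +1/12 = 1/12
S = 1/12
C² = P²·S² = 2/3 ; C = +0.816497

+0.816497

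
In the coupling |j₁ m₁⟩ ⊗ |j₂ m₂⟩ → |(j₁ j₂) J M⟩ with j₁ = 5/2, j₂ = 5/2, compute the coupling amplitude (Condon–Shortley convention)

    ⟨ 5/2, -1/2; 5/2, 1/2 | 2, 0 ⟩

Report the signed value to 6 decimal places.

triangle: 3!·2!·2!/8! = 24/40320
(j±m)!: 2!·3!·3!·2!·2!·2! = 576
prefactor² = (2J+1)·Δ·N² = 12/7
  k=1: −1/(1!·2!·2!·2!·0!·0!) = -1/8
  k=2: +1/(2!·1!·1!·1!·1!·1!) = 1/2
  k=3: −1/(3!·0!·0!·0!·2!·2!) = -1/24
Σ = 1/3  ⇒  CG² = 12/7·1/3² = 4/21
CG = +√(4/21) = +0.436436

+0.436436  (= +√(4/21))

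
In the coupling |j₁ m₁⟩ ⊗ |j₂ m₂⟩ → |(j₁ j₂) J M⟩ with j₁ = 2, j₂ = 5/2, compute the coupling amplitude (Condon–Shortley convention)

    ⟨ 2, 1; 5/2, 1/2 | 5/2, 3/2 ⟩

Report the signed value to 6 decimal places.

j₁+j₂−J=2  J+j₁−j₂=2  J−j₁+j₂=3  j₁+j₂+J+1=8
(j₁±m₁, j₂±m₂, J±M) = (3,1,3,2,4,1)
P² = 216/35
sum k=0..1:
  [0] +1/12 = 1/12
  [1] −1/4 = -1/4
S = -1/6
C² = P²·S² = 6/35 ; C = -0.414039

-0.414039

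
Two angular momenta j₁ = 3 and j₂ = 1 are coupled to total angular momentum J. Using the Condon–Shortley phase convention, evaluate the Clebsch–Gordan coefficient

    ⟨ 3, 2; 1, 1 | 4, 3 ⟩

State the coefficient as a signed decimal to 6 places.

+√(3/4) = +0.866025

√[9·0!6!2!/9! · 5!1!2!0!7!1!] = √(43200)
  +(−1)^0/∏(0,0,1,2,5,0)! = 1/240  (running 1/240)
⟨..|..⟩ = √(43200)·(1/240) = +0.866025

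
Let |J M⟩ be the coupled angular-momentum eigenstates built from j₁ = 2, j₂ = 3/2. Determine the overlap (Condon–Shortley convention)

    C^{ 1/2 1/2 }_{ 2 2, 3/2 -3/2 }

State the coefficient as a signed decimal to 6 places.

+√(2/5) ≈ +0.632456

triangle: 3!×1!×0!/5! = 6/120
(j±m)!: 4!×0!×0!×3!×1!×0! = 144
prefactor² = (2J+1)×Δ×N² = 72/5
  k=0: +1/(0!×3!×0!×0!×1!×0!) = 1/6
Σ = 1/6  ⇒  CG² = 72/5×1/6² = 2/5
CG = +√(2/5) = +0.632456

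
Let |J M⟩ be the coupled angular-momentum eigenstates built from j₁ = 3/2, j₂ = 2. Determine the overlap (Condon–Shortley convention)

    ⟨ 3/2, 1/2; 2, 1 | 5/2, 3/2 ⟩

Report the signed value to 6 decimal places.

j₁+j₂−J=1  J+j₁−j₂=2  J−j₁+j₂=3  j₁+j₂+J+1=7
(j₁±m₁, j₂±m₂, J±M) = (2,1,3,1,4,1)
P² = 144/35
sum k=0..1:
  [0] +1/6 = 1/6
  [1] −1/4 = -1/4
S = -1/12
C² = P²·S² = 1/35 ; C = -0.169031

-0.169031  (= −√(1/35))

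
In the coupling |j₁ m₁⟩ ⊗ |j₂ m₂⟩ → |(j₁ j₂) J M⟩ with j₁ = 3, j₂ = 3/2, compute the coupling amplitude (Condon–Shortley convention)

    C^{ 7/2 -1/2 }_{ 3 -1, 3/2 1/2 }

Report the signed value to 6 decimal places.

-0.534522

triangle: 1!×5!×2!/9! = 240/362880
(j±m)!: 2!×4!×2!×1!×3!×4! = 13824
prefactor² = (2J+1)×Δ×N² = 512/7
  k=0: +1/(0!×1!×4!×2!×1!×0!) = 1/48
  k=1: −1/(1!×0!×3!×1!×2!×1!) = -1/12
Σ = -1/16  ⇒  CG² = 512/7×(-1/16)² = 2/7
CG = −√(2/7) = -0.534522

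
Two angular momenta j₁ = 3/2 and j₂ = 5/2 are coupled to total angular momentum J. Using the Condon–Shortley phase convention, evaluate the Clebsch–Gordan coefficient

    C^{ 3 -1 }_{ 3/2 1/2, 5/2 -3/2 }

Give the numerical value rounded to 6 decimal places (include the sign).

triangle: 1!*2!*4!/8! = 48/40320
(j±m)!: 2!*1!*1!*4!*2!*4! = 2304
prefactor² = (2J+1)*Δ*N² = 96/5
  k=0: +1/(0!*1!*1!*1!*1!*3!) = 1/6
  k=1: −1/(1!*0!*0!*0!*2!*4!) = -1/48
Σ = 7/48  ⇒  CG² = 96/5*7/48² = 49/120
CG = +√(49/120) = +0.639010

+0.639010  (= +√(49/120))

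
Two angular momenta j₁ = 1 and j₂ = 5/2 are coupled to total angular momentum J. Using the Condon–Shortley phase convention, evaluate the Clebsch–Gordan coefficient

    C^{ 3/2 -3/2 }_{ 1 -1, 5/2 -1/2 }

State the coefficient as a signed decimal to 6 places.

j₁+j₂−J=2  J+j₁−j₂=0  J−j₁+j₂=3  j₁+j₂+J+1=6
(j₁±m₁, j₂±m₂, J±M) = (0,2,2,3,0,3)
P² = 48/5
sum k=2..2:
  [2] +1/12 = 1/12
S = 1/12
C² = P²·S² = 1/15 ; C = +0.258199

+√(1/15) ≈ +0.258199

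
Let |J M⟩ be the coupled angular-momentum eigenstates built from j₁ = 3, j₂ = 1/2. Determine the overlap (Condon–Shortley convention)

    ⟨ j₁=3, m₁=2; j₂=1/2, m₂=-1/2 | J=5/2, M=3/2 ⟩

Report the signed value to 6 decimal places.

+0.845154

√[6·1!5!0!/7! · 5!1!0!1!4!1!] = √(2880/7)
  +(−1)^0/∏(0,1,1,0,4,0)! = 1/24  (running 1/24)
⟨..|..⟩ = √(2880/7)·(1/24) = +0.845154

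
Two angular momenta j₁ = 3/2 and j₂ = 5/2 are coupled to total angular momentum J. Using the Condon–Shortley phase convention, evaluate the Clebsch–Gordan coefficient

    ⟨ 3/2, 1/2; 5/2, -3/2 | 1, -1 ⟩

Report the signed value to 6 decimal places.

triangle: 3!*0!*2!/6! = 12/720
(j±m)!: 2!*1!*1!*4!*0!*2! = 96
prefactor² = (2J+1)*Δ*N² = 24/5
  k=1: −1/(1!*2!*0!*0!*0!*2!) = -1/4
Σ = -1/4  ⇒  CG² = 24/5*(-1/4)² = 3/10
CG = −√(3/10) = -0.547723

−√(3/10) ≈ -0.547723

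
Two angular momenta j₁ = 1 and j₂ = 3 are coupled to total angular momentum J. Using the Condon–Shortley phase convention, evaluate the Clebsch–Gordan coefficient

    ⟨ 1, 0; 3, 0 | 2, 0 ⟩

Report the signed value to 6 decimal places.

-0.654654  (= −√(3/7))

j₁+j₂−J=2  J+j₁−j₂=0  J−j₁+j₂=4  j₁+j₂+J+1=7
(j₁±m₁, j₂±m₂, J±M) = (1,1,3,3,2,2)
P² = 48/7
sum k=1..1:
  [1] −1/4 = -1/4
S = -1/4
C² = P²·S² = 3/7 ; C = -0.654654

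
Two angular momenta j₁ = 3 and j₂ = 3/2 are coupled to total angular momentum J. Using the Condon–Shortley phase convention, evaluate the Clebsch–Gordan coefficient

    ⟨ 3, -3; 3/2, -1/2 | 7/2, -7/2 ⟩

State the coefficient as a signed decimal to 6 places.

√[8·1!5!2!/9! · 0!6!1!2!0!7!] = √(38400)
  +(−1)^1/∏(1,0,5,0,0,2)! = -1/240  (running -1/240)
⟨..|..⟩ = √(38400)·(-1/240) = -0.816497

−√(2/3) ≈ -0.816497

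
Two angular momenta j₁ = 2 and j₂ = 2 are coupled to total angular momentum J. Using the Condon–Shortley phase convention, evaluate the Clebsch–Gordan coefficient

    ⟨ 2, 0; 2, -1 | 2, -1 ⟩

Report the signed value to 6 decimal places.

√[5·2!2!2!/7! · 2!2!1!3!1!3!] = √(8/7)
  +(−1)^0/∏(0,2,2,1,0,1)! = 1/4  (running 1/4)
  +(−1)^1/∏(1,1,1,0,1,2)! = -1/2  (running -1/4)
⟨..|..⟩ = √(8/7)·(-1/4) = -0.267261

-0.267261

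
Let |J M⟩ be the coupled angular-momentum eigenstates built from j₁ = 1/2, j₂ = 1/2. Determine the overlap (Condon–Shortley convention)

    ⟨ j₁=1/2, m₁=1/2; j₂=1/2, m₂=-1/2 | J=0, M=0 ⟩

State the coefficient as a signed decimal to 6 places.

j₁+j₂−J=1  J+j₁−j₂=0  J−j₁+j₂=0  j₁+j₂+J+1=2
(j₁±m₁, j₂±m₂, J±M) = (1,0,0,1,0,0)
P² = 1/2
sum k=0..0:
  [0] +1/1 = 1
S = 1
C² = P²·S² = 1/2 ; C = +0.707107

+√(1/2) ≈ +0.707107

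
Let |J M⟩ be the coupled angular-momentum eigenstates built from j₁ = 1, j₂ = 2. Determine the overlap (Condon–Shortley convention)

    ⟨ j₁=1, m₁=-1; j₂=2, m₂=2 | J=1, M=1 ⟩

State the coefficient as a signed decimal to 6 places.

+√(3/5) ≈ +0.774597

√[3·2!0!2!/5! · 0!2!4!0!2!0!] = √(48/5)
  +(−1)^2/∏(2,0,0,2,0,0)! = 1/4  (running 1/4)
⟨..|..⟩ = √(48/5)·(1/4) = +0.774597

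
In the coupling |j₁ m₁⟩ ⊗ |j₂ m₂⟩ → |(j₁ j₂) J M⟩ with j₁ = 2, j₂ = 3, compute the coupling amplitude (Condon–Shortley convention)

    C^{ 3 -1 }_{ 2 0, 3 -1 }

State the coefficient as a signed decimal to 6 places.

-0.387298  (= −√(3/20))

√[7·2!2!4!/9! · 2!2!2!4!2!4!] = √(256/15)
  +(−1)^0/∏(0,2,2,2,0,2)! = 1/16  (running 1/16)
  +(−1)^1/∏(1,1,1,1,1,3)! = -1/6  (running -5/48)
  +(−1)^2/∏(2,0,0,0,2,4)! = 1/96  (running -3/32)
⟨..|..⟩ = √(256/15)·(-3/32) = -0.387298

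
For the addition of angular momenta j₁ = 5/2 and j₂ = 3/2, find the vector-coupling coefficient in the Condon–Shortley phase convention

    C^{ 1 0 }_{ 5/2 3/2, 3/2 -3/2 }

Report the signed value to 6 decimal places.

+√(1/5) = +0.447214

j₁+j₂−J=3  J+j₁−j₂=2  J−j₁+j₂=0  j₁+j₂+J+1=6
(j₁±m₁, j₂±m₂, J±M) = (4,1,0,3,1,1)
P² = 36/5
sum k=0..0:
  [0] +1/6 = 1/6
S = 1/6
C² = P²·S² = 1/5 ; C = +0.447214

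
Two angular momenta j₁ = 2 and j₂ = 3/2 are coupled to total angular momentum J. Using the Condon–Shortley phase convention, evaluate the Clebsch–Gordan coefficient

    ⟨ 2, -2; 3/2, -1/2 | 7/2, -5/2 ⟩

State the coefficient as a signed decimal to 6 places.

+0.654654

j₁+j₂−J=0  J+j₁−j₂=4  J−j₁+j₂=3  j₁+j₂+J+1=8
(j₁±m₁, j₂±m₂, J±M) = (0,4,1,2,1,6)
P² = 6912/7
sum k=0..0:
  [0] +1/48 = 1/48
S = 1/48
C² = P²·S² = 3/7 ; C = +0.654654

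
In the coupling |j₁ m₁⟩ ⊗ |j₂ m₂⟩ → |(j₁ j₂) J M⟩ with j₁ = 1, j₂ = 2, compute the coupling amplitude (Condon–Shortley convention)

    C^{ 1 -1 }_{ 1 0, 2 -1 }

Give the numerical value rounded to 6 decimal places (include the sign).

−√(3/10) = -0.547723

√[3·2!0!2!/5! · 1!1!1!3!0!2!] = √(6/5)
  +(−1)^1/∏(1,1,0,0,0,2)! = -1/2  (running -1/2)
⟨..|..⟩ = √(6/5)·(-1/2) = -0.547723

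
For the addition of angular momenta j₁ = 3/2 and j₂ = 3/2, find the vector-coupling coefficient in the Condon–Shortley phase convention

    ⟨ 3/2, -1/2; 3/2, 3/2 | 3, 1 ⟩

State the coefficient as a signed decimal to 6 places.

j₁+j₂−J=0  J+j₁−j₂=3  J−j₁+j₂=3  j₁+j₂+J+1=7
(j₁±m₁, j₂±m₂, J±M) = (1,2,3,0,4,2)
P² = 144/5
sum k=0..0:
  [0] +1/12 = 1/12
S = 1/12
C² = P²·S² = 1/5 ; C = +0.447214

+0.447214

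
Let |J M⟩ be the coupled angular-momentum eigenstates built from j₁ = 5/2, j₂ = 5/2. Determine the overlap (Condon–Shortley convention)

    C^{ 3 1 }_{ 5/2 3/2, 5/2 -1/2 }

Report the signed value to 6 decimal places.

+√(1/30) = +0.182574

j₁+j₂−J=2  J+j₁−j₂=3  J−j₁+j₂=3  j₁+j₂+J+1=9
(j₁±m₁, j₂±m₂, J±M) = (4,1,2,3,4,2)
P² = 96/5
sum k=0..1:
  [0] +1/8 = 1/8
  [1] −1/12 = -1/12
S = 1/24
C² = P²·S² = 1/30 ; C = +0.182574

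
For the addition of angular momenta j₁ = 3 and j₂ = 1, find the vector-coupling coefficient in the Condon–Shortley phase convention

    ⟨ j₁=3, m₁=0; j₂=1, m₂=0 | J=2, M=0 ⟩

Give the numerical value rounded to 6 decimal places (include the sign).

j₁+j₂−J=2  J+j₁−j₂=4  J−j₁+j₂=0  j₁+j₂+J+1=7
(j₁±m₁, j₂±m₂, J±M) = (3,3,1,1,2,2)
P² = 48/7
sum k=1..1:
  [1] −1/4 = -1/4
S = -1/4
C² = P²·S² = 3/7 ; C = -0.654654

−√(3/7) ≈ -0.654654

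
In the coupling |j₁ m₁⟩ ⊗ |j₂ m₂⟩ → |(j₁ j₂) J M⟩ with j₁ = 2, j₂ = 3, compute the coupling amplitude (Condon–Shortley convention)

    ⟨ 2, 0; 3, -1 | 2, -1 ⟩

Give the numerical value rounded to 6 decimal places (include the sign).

j₁+j₂−J=3  J+j₁−j₂=1  J−j₁+j₂=3  j₁+j₂+J+1=8
(j₁±m₁, j₂±m₂, J±M) = (2,2,2,4,1,3)
P² = 36/7
sum k=1..2:
  [1] −1/4 = -1/4
  [2] +1/12 = 1/12
S = -1/6
C² = P²·S² = 1/7 ; C = -0.377964

−√(1/7) ≈ -0.377964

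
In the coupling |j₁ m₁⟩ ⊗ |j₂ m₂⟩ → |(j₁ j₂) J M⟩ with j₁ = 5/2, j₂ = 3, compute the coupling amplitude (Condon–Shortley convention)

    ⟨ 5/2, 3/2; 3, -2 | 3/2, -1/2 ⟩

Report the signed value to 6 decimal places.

−√(1/21) = -0.218218

√[4·4!1!2!/8! · 4!1!1!5!1!2!] = √(192/7)
  +(−1)^0/∏(0,4,1,1,0,1)! = 1/24  (running 1/24)
  +(−1)^1/∏(1,3,0,0,1,2)! = -1/12  (running -1/24)
⟨..|..⟩ = √(192/7)·(-1/24) = -0.218218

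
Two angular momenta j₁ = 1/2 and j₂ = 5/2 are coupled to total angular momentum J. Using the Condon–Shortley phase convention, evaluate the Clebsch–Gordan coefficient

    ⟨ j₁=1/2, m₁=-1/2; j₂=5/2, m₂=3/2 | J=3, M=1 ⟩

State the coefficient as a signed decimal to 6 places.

+√(1/3) ≈ +0.577350

triangle: 0!*1!*5!/7! = 120/5040
(j±m)!: 0!*1!*4!*1!*4!*2! = 1152
prefactor² = (2J+1)*Δ*N² = 192
  k=0: +1/(0!*0!*1!*4!*0!*1!) = 1/24
Σ = 1/24  ⇒  CG² = 192*1/24² = 1/3
CG = +√(1/3) = +0.577350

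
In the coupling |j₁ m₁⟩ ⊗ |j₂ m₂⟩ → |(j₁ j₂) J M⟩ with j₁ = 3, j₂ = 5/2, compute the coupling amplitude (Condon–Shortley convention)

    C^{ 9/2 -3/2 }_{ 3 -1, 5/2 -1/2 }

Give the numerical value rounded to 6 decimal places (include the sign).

−√(5/231) = -0.147122

√[10·1!5!4!/11! · 2!4!2!3!3!6!] = √(138240/77)
  +(−1)^0/∏(0,1,4,2,1,2)! = 1/96  (running 1/96)
  +(−1)^1/∏(1,0,3,1,2,3)! = -1/72  (running -1/288)
⟨..|..⟩ = √(138240/77)·(-1/288) = -0.147122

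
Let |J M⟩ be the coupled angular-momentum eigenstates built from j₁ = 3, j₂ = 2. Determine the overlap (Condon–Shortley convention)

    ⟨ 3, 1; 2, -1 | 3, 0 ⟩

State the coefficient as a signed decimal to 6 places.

+0.182574  (= +√(1/30))

√[7·2!4!2!/9! · 4!2!1!3!3!3!] = √(96/5)
  +(−1)^0/∏(0,2,2,1,2,1)! = 1/8  (running 1/8)
  +(−1)^1/∏(1,1,1,0,3,2)! = -1/12  (running 1/24)
⟨..|..⟩ = √(96/5)·(1/24) = +0.182574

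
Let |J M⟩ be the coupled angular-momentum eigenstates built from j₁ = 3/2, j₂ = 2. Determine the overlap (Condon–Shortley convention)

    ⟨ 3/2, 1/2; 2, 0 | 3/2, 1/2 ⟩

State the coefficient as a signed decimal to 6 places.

−√(1/5) = -0.447214

triangle: 2!×1!×2!/6! = 4/720
(j±m)!: 2!×1!×2!×2!×2!×1! = 16
prefactor² = (2J+1)×Δ×N² = 16/45
  k=0: +1/(0!×2!×1!×2!×0!×0!) = 1/4
  k=1: −1/(1!×1!×0!×1!×1!×1!) = -1
Σ = -3/4  ⇒  CG² = 16/45×(-3/4)² = 1/5
CG = −√(1/5) = -0.447214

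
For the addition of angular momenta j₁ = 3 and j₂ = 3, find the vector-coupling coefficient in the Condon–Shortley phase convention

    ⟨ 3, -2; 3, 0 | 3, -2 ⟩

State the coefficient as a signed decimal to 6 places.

triangle: 3!×3!×3!/10! = 216/3628800
(j±m)!: 1!×5!×3!×3!×1!×5! = 518400
prefactor² = (2J+1)×Δ×N² = 216
  k=2: +1/(2!×1!×3!×1!×0!×2!) = 1/24
  k=3: −1/(3!×0!×2!×0!×1!×3!) = -1/72
Σ = 1/36  ⇒  CG² = 216×1/36² = 1/6
CG = +√(1/6) = +0.408248

+0.408248  (= +√(1/6))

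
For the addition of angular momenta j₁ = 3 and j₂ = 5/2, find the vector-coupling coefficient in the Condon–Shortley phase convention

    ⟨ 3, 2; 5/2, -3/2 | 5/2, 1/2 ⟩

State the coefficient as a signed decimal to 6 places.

+√(1/14) ≈ +0.267261

j₁+j₂−J=3  J+j₁−j₂=3  J−j₁+j₂=2  j₁+j₂+J+1=9
(j₁±m₁, j₂±m₂, J±M) = (5,1,1,4,3,2)
P² = 288/7
sum k=0..1:
  [0] +1/12 = 1/12
  [1] −1/24 = -1/24
S = 1/24
C² = P²·S² = 1/14 ; C = +0.267261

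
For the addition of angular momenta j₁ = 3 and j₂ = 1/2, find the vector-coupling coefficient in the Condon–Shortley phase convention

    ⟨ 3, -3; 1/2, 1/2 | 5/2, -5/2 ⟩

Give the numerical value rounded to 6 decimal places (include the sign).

-0.925820

√[6·1!5!0!/7! · 0!6!1!0!0!5!] = √(86400/7)
  +(−1)^1/∏(1,0,5,0,0,0)! = -1/120  (running -1/120)
⟨..|..⟩ = √(86400/7)·(-1/120) = -0.925820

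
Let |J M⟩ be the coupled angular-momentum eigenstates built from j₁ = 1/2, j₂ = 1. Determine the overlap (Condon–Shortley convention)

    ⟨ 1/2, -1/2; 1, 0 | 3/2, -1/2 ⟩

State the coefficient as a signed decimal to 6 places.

+√(2/3) ≈ +0.816497

triangle: 0!×1!×2!/4! = 2/24
(j±m)!: 0!×1!×1!×1!×1!×2! = 2
prefactor² = (2J+1)×Δ×N² = 2/3
  k=0: +1/(0!×0!×1!×1!×0!×1!) = 1
Σ = 1  ⇒  CG² = 2/3×1² = 2/3
CG = +√(2/3) = +0.816497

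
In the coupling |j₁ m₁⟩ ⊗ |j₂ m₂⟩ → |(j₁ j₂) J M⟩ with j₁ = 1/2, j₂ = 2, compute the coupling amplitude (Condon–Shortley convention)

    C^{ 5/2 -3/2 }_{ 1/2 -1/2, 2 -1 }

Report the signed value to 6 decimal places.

+0.894427

√[6·0!1!4!/6! · 0!1!1!3!1!4!] = √(144/5)
  +(−1)^0/∏(0,0,1,1,0,3)! = 1/6  (running 1/6)
⟨..|..⟩ = √(144/5)·(1/6) = +0.894427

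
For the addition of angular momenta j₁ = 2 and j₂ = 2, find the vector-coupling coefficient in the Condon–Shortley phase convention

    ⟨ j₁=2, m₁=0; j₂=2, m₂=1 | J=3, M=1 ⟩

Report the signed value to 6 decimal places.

−√(1/5) ≈ -0.447214

√[7·1!3!3!/8! · 2!2!3!1!4!2!] = √(36/5)
  +(−1)^0/∏(0,1,2,3,1,0)! = 1/12  (running 1/12)
  +(−1)^1/∏(1,0,1,2,2,1)! = -1/4  (running -1/6)
⟨..|..⟩ = √(36/5)·(-1/6) = -0.447214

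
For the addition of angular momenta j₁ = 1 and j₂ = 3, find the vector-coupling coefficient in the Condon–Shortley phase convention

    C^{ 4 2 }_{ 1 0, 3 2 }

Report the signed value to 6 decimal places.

√[9·0!2!6!/9! · 1!1!5!1!6!2!] = √(43200/7)
  +(−1)^0/∏(0,0,1,5,1,1)! = 1/120  (running 1/120)
⟨..|..⟩ = √(43200/7)·(1/120) = +0.654654

+0.654654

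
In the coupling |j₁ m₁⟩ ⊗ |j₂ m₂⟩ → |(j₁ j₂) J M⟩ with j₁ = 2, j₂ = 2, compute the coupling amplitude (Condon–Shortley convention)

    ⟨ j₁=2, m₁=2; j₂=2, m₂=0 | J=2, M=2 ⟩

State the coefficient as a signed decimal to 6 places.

+0.534522

√[5·2!2!2!/7! · 4!0!2!2!4!0!] = √(128/7)
  +(−1)^0/∏(0,2,0,2,2,0)! = 1/8  (running 1/8)
⟨..|..⟩ = √(128/7)·(1/8) = +0.534522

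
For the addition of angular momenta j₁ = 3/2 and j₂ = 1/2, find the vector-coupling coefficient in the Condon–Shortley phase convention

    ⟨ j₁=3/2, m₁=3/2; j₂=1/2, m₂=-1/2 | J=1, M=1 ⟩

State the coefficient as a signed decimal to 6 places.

√[3·1!2!0!/4! · 3!0!0!1!2!0!] = √(3)
  +(−1)^0/∏(0,1,0,0,2,0)! = 1/2  (running 1/2)
⟨..|..⟩ = √(3)·(1/2) = +0.866025

+0.866025  (= +√(3/4))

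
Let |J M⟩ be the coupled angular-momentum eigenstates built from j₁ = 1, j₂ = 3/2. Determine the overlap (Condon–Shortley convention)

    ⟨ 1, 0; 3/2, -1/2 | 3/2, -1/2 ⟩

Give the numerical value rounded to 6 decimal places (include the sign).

+0.258199

√[4·1!1!2!/5! · 1!1!1!2!1!2!] = √(4/15)
  +(−1)^0/∏(0,1,1,1,0,1)! = 1  (running 1)
  +(−1)^1/∏(1,0,0,0,1,2)! = -1/2  (running 1/2)
⟨..|..⟩ = √(4/15)·(1/2) = +0.258199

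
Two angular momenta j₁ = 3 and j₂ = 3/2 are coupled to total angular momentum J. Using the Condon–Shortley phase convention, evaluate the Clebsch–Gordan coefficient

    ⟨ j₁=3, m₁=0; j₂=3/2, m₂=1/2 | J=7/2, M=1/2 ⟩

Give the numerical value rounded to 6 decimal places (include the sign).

-0.308607  (= −√(2/21))

triangle: 1!×5!×2!/9! = 240/362880
(j±m)!: 3!×3!×2!×1!×4!×3! = 10368
prefactor² = (2J+1)×Δ×N² = 384/7
  k=0: +1/(0!×1!×3!×2!×2!×0!) = 1/24
  k=1: −1/(1!×0!×2!×1!×3!×1!) = -1/12
Σ = -1/24  ⇒  CG² = 384/7×(-1/24)² = 2/21
CG = −√(2/21) = -0.308607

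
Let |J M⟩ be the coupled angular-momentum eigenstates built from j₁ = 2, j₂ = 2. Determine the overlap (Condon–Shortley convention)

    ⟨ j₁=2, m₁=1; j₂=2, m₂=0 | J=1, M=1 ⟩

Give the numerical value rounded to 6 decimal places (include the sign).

−√(3/10) ≈ -0.547723

triangle: 3!·1!·1!/6! = 6/720
(j±m)!: 3!·1!·2!·2!·2!·0! = 48
prefactor² = (2J+1)·Δ·N² = 6/5
  k=1: −1/(1!·2!·0!·1!·1!·0!) = -1/2
Σ = -1/2  ⇒  CG² = 6/5·(-1/2)² = 3/10
CG = −√(3/10) = -0.547723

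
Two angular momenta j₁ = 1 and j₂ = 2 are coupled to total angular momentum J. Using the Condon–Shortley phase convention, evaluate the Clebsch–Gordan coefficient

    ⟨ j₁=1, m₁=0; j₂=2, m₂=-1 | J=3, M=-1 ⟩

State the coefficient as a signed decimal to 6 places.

+0.730297  (= +√(8/15))

j₁+j₂−J=0  J+j₁−j₂=2  J−j₁+j₂=4  j₁+j₂+J+1=7
(j₁±m₁, j₂±m₂, J±M) = (1,1,1,3,2,4)
P² = 96/5
sum k=0..0:
  [0] +1/6 = 1/6
S = 1/6
C² = P²·S² = 8/15 ; C = +0.730297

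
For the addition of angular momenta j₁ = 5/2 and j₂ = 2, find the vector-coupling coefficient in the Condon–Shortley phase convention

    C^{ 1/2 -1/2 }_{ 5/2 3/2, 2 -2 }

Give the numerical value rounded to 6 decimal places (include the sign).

+0.258199

triangle: 4!·1!·0!/6! = 24/720
(j±m)!: 4!·1!·0!·4!·0!·1! = 576
prefactor² = (2J+1)·Δ·N² = 192/5
  k=0: +1/(0!·4!·1!·0!·0!·0!) = 1/24
Σ = 1/24  ⇒  CG² = 192/5·1/24² = 1/15
CG = +√(1/15) = +0.258199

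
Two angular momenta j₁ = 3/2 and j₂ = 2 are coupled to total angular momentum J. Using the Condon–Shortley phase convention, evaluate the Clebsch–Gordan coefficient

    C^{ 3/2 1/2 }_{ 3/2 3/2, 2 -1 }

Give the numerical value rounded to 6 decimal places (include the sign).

+√(2/5) ≈ +0.632456

j₁+j₂−J=2  J+j₁−j₂=1  J−j₁+j₂=2  j₁+j₂+J+1=6
(j₁±m₁, j₂±m₂, J±M) = (3,0,1,3,2,1)
P² = 8/5
sum k=0..0:
  [0] +1/2 = 1/2
S = 1/2
C² = P²·S² = 2/5 ; C = +0.632456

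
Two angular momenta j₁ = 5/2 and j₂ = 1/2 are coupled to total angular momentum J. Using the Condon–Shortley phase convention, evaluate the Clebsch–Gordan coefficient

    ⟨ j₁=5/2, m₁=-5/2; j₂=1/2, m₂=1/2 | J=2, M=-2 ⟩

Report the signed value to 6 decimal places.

j₁+j₂−J=1  J+j₁−j₂=4  J−j₁+j₂=0  j₁+j₂+J+1=6
(j₁±m₁, j₂±m₂, J±M) = (0,5,1,0,0,4)
P² = 480
sum k=1..1:
  [1] −1/24 = -1/24
S = -1/24
C² = P²·S² = 5/6 ; C = -0.912871

-0.912871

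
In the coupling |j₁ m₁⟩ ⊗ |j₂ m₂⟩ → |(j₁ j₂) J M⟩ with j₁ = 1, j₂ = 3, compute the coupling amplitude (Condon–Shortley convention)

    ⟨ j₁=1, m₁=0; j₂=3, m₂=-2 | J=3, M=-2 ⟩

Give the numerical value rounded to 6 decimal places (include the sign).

√[7·1!1!5!/8! · 1!1!1!5!1!5!] = √(300)
  +(−1)^0/∏(0,1,1,1,0,4)! = 1/24  (running 1/24)
  +(−1)^1/∏(1,0,0,0,1,5)! = -1/120  (running 1/30)
⟨..|..⟩ = √(300)·(1/30) = +0.577350

+0.577350  (= +√(1/3))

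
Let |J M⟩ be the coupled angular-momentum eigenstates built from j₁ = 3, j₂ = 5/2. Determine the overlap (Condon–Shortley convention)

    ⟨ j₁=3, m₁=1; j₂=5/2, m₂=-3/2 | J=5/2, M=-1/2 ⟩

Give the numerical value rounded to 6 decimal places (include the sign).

-0.169031

j₁+j₂−J=3  J+j₁−j₂=3  J−j₁+j₂=2  j₁+j₂+J+1=9
(j₁±m₁, j₂±m₂, J±M) = (4,2,1,4,2,3)
P² = 576/35
sum k=0..1:
  [0] +1/12 = 1/12
  [1] −1/8 = -1/8
S = -1/24
C² = P²·S² = 1/35 ; C = -0.169031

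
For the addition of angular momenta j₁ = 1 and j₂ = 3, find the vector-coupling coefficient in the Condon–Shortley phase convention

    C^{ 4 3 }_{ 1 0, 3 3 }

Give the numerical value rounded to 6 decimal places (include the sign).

triangle: 0!×2!×6!/9! = 1440/362880
(j±m)!: 1!×1!×6!×0!×7!×1! = 3628800
prefactor² = (2J+1)×Δ×N² = 129600
  k=0: +1/(0!×0!×1!×6!×1!×0!) = 1/720
Σ = 1/720  ⇒  CG² = 129600×1/720² = 1/4
CG = +√(1/4) = +0.500000

+√(1/4) ≈ +0.500000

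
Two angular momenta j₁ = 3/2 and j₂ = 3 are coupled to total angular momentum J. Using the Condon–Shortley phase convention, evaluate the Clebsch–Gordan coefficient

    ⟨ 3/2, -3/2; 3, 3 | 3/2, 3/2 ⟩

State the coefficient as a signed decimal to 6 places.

−√(4/7) ≈ -0.755929

√[4·3!0!3!/7! · 0!3!6!0!3!0!] = √(5184/7)
  +(−1)^3/∏(3,0,0,3,0,0)! = -1/36  (running -1/36)
⟨..|..⟩ = √(5184/7)·(-1/36) = -0.755929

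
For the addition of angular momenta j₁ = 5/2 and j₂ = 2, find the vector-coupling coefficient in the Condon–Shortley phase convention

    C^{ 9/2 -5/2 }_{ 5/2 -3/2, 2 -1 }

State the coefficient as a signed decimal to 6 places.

j₁+j₂−J=0  J+j₁−j₂=5  J−j₁+j₂=4  j₁+j₂+J+1=10
(j₁±m₁, j₂±m₂, J±M) = (1,4,1,3,2,7)
P² = 11520
sum k=0..0:
  [0] +1/144 = 1/144
S = 1/144
C² = P²·S² = 5/9 ; C = +0.745356

+√(5/9) ≈ +0.745356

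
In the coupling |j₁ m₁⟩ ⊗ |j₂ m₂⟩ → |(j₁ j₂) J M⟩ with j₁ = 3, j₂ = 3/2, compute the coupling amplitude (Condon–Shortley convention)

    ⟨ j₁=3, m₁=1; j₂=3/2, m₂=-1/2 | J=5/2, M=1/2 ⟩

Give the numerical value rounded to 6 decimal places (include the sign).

triangle: 2!*4!*1!/8! = 48/40320
(j±m)!: 4!*2!*1!*2!*3!*2! = 1152
prefactor² = (2J+1)*Δ*N² = 288/35
  k=0: +1/(0!*2!*2!*1!*2!*0!) = 1/8
  k=1: −1/(1!*1!*1!*0!*3!*1!) = -1/6
Σ = -1/24  ⇒  CG² = 288/35*(-1/24)² = 1/70
CG = −√(1/70) = -0.119523

−√(1/70) ≈ -0.119523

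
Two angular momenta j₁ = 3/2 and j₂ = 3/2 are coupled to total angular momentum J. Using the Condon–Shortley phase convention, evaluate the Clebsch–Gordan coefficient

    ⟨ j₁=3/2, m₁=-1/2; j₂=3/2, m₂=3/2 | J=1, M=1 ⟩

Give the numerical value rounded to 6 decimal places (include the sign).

+√(3/10) ≈ +0.547723

√[3·2!1!1!/5! · 1!2!3!0!2!0!] = √(6/5)
  +(−1)^2/∏(2,0,0,1,1,0)! = 1/2  (running 1/2)
⟨..|..⟩ = √(6/5)·(1/2) = +0.547723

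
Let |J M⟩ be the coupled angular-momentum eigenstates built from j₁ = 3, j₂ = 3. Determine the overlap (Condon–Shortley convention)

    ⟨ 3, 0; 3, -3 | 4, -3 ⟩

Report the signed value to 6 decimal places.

+√(9/22) ≈ +0.639602

triangle: 2!·4!·4!/11! = 1152/39916800
(j±m)!: 3!·3!·0!·6!·1!·7! = 130636800
prefactor² = (2J+1)·Δ·N² = 373248/11
  k=0: +1/(0!·2!·3!·0!·1!·4!) = 1/288
Σ = 1/288  ⇒  CG² = 373248/11·1/288² = 9/22
CG = +√(9/22) = +0.639602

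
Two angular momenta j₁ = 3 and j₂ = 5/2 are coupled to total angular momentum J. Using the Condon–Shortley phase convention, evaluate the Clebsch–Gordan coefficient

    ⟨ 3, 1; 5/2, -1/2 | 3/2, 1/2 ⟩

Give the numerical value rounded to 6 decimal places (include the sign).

j₁+j₂−J=4  J+j₁−j₂=2  J−j₁+j₂=1  j₁+j₂+J+1=8
(j₁±m₁, j₂±m₂, J±M) = (4,2,2,3,2,1)
P² = 192/35
sum k=1..2:
  [1] −1/6 = -1/6
  [2] +1/8 = 1/8
S = -1/24
C² = P²·S² = 1/105 ; C = -0.097590

-0.097590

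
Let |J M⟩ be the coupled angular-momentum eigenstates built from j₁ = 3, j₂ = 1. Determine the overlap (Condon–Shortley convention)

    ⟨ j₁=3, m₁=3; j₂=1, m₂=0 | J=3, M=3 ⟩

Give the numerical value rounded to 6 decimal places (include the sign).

triangle: 1!·5!·1!/8! = 120/40320
(j±m)!: 6!·0!·1!·1!·6!·0! = 518400
prefactor² = (2J+1)·Δ·N² = 10800
  k=0: +1/(0!·1!·0!·1!·5!·0!) = 1/120
Σ = 1/120  ⇒  CG² = 10800·1/120² = 3/4
CG = +√(3/4) = +0.866025

+0.866025  (= +√(3/4))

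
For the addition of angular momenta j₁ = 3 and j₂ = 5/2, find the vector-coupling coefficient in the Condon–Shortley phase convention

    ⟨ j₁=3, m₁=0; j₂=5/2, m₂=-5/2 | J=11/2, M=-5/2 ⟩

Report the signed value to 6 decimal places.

√[12·0!6!5!/12! · 3!3!0!5!3!8!] = √(24883200/11)
  +(−1)^0/∏(0,0,3,0,3,5)! = 1/4320  (running 1/4320)
⟨..|..⟩ = √(24883200/11)·(1/4320) = +0.348155

+√(4/33) = +0.348155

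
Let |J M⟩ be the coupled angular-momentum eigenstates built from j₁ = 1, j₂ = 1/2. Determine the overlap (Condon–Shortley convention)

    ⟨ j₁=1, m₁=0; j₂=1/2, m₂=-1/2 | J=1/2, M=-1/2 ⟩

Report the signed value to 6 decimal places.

triangle: 1!*1!*0!/3! = 1/6
(j±m)!: 1!*1!*0!*1!*0!*1! = 1
prefactor² = (2J+1)*Δ*N² = 1/3
  k=0: +1/(0!*1!*1!*0!*0!*0!) = 1
Σ = 1  ⇒  CG² = 1/3*1² = 1/3
CG = +√(1/3) = +0.577350

+√(1/3) ≈ +0.577350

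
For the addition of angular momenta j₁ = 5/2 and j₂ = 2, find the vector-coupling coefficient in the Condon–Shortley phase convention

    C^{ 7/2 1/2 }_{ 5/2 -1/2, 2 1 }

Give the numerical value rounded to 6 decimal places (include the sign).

−√(14/45) = -0.557773

j₁+j₂−J=1  J+j₁−j₂=4  J−j₁+j₂=3  j₁+j₂+J+1=9
(j₁±m₁, j₂±m₂, J±M) = (2,3,3,1,4,3)
P² = 1152/35
sum k=0..1:
  [0] +1/36 = 1/36
  [1] −1/8 = -1/8
S = -7/72
C² = P²·S² = 14/45 ; C = -0.557773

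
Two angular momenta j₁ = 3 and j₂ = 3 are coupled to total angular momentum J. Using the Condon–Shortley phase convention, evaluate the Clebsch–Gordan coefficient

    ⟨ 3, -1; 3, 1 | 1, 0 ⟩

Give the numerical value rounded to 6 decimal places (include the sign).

j₁+j₂−J=5  J+j₁−j₂=1  J−j₁+j₂=1  j₁+j₂+J+1=8
(j₁±m₁, j₂±m₂, J±M) = (2,4,4,2,1,1)
P² = 144/7
sum k=3..4:
  [3] −1/12 = -1/12
  [4] +1/24 = 1/24
S = -1/24
C² = P²·S² = 1/28 ; C = -0.188982

−√(1/28) = -0.188982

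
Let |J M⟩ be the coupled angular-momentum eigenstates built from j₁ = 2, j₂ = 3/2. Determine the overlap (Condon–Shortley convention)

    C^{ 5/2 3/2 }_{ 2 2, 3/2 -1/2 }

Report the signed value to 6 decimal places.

+√(16/35) ≈ +0.676123

j₁+j₂−J=1  J+j₁−j₂=3  J−j₁+j₂=2  j₁+j₂+J+1=7
(j₁±m₁, j₂±m₂, J±M) = (4,0,1,2,4,1)
P² = 576/35
sum k=0..0:
  [0] +1/6 = 1/6
S = 1/6
C² = P²·S² = 16/35 ; C = +0.676123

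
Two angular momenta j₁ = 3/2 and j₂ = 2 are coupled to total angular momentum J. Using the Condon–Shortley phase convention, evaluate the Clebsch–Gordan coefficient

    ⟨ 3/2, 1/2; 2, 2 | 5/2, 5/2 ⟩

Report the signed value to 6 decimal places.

−√(4/7) = -0.755929

j₁+j₂−J=1  J+j₁−j₂=2  J−j₁+j₂=3  j₁+j₂+J+1=7
(j₁±m₁, j₂±m₂, J±M) = (2,1,4,0,5,0)
P² = 576/7
sum k=1..1:
  [1] −1/12 = -1/12
S = -1/12
C² = P²·S² = 4/7 ; C = -0.755929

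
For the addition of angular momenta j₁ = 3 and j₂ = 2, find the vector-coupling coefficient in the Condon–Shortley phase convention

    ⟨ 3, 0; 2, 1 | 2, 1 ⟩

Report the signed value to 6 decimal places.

√[5·3!3!1!/8! · 3!3!3!1!3!1!] = √(81/14)
  +(−1)^2/∏(2,1,1,1,2,0)! = 1/4  (running 1/4)
  +(−1)^3/∏(3,0,0,0,3,1)! = -1/36  (running 2/9)
⟨..|..⟩ = √(81/14)·(2/9) = +0.534522

+0.534522  (= +√(2/7))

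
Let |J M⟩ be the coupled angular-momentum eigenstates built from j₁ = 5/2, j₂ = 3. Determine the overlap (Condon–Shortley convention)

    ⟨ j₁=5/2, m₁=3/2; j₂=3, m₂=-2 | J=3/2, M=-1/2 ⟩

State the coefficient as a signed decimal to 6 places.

triangle: 4!·1!·2!/8! = 48/40320
(j±m)!: 4!·1!·1!·5!·1!·2! = 5760
prefactor² = (2J+1)·Δ·N² = 192/7
  k=0: +1/(0!·4!·1!·1!·0!·1!) = 1/24
  k=1: −1/(1!·3!·0!·0!·1!·2!) = -1/12
Σ = -1/24  ⇒  CG² = 192/7·(-1/24)² = 1/21
CG = −√(1/21) = -0.218218

-0.218218  (= −√(1/21))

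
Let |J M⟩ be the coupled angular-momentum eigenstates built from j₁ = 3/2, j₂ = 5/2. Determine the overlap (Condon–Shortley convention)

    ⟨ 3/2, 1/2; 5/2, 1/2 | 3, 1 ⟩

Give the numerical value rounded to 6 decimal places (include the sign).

+√(1/60) ≈ +0.129099

√[7·1!2!4!/8! · 2!1!3!2!4!2!] = √(48/5)
  +(−1)^0/∏(0,1,1,3,1,1)! = 1/6  (running 1/6)
  +(−1)^1/∏(1,0,0,2,2,2)! = -1/8  (running 1/24)
⟨..|..⟩ = √(48/5)·(1/24) = +0.129099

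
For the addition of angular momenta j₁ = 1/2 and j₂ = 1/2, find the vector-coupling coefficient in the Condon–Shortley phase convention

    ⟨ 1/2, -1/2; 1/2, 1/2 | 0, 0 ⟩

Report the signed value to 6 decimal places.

-0.707107  (= −√(1/2))

√[1·1!0!0!/2! · 0!1!1!0!0!0!] = √(1/2)
  +(−1)^1/∏(1,0,0,0,0,0)! = -1  (running -1)
⟨..|..⟩ = √(1/2)·(-1) = -0.707107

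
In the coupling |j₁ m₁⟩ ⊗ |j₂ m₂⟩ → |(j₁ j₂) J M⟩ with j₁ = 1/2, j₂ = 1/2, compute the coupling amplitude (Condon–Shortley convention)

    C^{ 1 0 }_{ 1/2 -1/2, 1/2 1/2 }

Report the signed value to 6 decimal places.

triangle: 0!·1!·1!/3! = 1/6
(j±m)!: 0!·1!·1!·0!·1!·1! = 1
prefactor² = (2J+1)·Δ·N² = 1/2
  k=0: +1/(0!·0!·1!·1!·0!·0!) = 1
Σ = 1  ⇒  CG² = 1/2·1² = 1/2
CG = +√(1/2) = +0.707107

+√(1/2) = +0.707107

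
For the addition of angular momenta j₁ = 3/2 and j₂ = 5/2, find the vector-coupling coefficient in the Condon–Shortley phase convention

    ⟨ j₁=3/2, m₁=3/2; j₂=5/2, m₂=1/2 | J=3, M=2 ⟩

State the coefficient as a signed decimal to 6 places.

j₁+j₂−J=1  J+j₁−j₂=2  J−j₁+j₂=4  j₁+j₂+J+1=8
(j₁±m₁, j₂±m₂, J±M) = (3,0,3,2,5,1)
P² = 72
sum k=0..0:
  [0] +1/12 = 1/12
S = 1/12
C² = P²·S² = 1/2 ; C = +0.707107

+0.707107  (= +√(1/2))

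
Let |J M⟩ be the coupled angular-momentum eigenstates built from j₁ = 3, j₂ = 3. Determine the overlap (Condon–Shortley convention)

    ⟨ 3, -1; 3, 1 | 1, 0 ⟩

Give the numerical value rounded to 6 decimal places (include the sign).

triangle: 5!·1!·1!/8! = 120/40320
(j±m)!: 2!·4!·4!·2!·1!·1! = 2304
prefactor² = (2J+1)·Δ·N² = 144/7
  k=3: −1/(3!·2!·1!·1!·0!·0!) = -1/12
  k=4: +1/(4!·1!·0!·0!·1!·1!) = 1/24
Σ = -1/24  ⇒  CG² = 144/7·(-1/24)² = 1/28
CG = −√(1/28) = -0.188982

-0.188982  (= −√(1/28))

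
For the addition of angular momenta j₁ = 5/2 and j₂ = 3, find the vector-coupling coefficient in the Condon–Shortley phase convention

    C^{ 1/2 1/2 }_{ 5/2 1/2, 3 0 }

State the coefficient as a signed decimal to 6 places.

+√(1/7) ≈ +0.377964

√[2·5!0!1!/7! · 3!2!3!3!1!0!] = √(144/7)
  +(−1)^2/∏(2,3,0,1,0,0)! = 1/12  (running 1/12)
⟨..|..⟩ = √(144/7)·(1/12) = +0.377964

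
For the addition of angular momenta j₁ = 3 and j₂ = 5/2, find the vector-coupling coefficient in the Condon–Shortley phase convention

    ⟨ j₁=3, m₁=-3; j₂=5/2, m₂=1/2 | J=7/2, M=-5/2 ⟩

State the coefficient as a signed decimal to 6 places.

√[8·2!4!3!/10! · 0!6!3!2!1!6!] = √(27648/7)
  +(−1)^2/∏(2,0,4,1,0,2)! = 1/96  (running 1/96)
⟨..|..⟩ = √(27648/7)·(1/96) = +0.654654

+0.654654  (= +√(3/7))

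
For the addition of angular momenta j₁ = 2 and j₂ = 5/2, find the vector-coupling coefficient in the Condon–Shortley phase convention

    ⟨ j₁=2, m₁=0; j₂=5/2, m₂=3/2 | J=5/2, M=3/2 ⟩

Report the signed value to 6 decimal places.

triangle: 2!*2!*3!/8! = 24/40320
(j±m)!: 2!*2!*4!*1!*4!*1! = 2304
prefactor² = (2J+1)*Δ*N² = 288/35
  k=1: −1/(1!*1!*1!*3!*1!*0!) = -1/6
  k=2: +1/(2!*0!*0!*2!*2!*1!) = 1/8
Σ = -1/24  ⇒  CG² = 288/35*(-1/24)² = 1/70
CG = −√(1/70) = -0.119523

-0.119523  (= −√(1/70))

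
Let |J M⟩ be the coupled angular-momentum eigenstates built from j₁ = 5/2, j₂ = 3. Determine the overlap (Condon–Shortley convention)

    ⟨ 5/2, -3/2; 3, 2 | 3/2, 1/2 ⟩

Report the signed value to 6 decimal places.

-0.218218  (= −√(1/21))

√[4·4!1!2!/8! · 1!4!5!1!2!1!] = √(192/7)
  +(−1)^3/∏(3,1,1,2,0,0)! = -1/12  (running -1/12)
  +(−1)^4/∏(4,0,0,1,1,1)! = 1/24  (running -1/24)
⟨..|..⟩ = √(192/7)·(-1/24) = -0.218218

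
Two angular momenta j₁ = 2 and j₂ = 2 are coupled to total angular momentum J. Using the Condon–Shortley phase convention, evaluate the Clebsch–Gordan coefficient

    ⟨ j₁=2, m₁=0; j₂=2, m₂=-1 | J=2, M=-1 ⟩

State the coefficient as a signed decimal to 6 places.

j₁+j₂−J=2  J+j₁−j₂=2  J−j₁+j₂=2  j₁+j₂+J+1=7
(j₁±m₁, j₂±m₂, J±M) = (2,2,1,3,1,3)
P² = 8/7
sum k=0..1:
  [0] +1/4 = 1/4
  [1] −1/2 = -1/2
S = -1/4
C² = P²·S² = 1/14 ; C = -0.267261

−√(1/14) ≈ -0.267261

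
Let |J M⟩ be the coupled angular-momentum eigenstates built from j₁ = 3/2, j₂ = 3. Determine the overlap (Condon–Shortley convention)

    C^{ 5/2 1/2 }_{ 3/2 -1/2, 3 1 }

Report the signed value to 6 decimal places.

√[6·2!1!4!/8! · 1!2!4!2!3!2!] = √(288/35)
  +(−1)^1/∏(1,1,1,3,0,1)! = -1/6  (running -1/6)
  +(−1)^2/∏(2,0,0,2,1,2)! = 1/8  (running -1/24)
⟨..|..⟩ = √(288/35)·(-1/24) = -0.119523

−√(1/70) = -0.119523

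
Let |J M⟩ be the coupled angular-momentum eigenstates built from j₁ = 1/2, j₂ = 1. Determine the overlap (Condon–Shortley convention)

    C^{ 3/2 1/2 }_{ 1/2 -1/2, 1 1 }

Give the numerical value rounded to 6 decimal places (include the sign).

+√(1/3) ≈ +0.577350

j₁+j₂−J=0  J+j₁−j₂=1  J−j₁+j₂=2  j₁+j₂+J+1=4
(j₁±m₁, j₂±m₂, J±M) = (0,1,2,0,2,1)
P² = 4/3
sum k=0..0:
  [0] +1/2 = 1/2
S = 1/2
C² = P²·S² = 1/3 ; C = +0.577350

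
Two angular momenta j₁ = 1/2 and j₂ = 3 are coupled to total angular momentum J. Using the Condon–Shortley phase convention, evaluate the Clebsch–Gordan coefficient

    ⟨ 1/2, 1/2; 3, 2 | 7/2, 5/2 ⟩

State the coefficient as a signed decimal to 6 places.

√[8·0!1!6!/8! · 1!0!5!1!6!1!] = √(86400/7)
  +(−1)^0/∏(0,0,0,5,1,1)! = 1/120  (running 1/120)
⟨..|..⟩ = √(86400/7)·(1/120) = +0.925820

+√(6/7) = +0.925820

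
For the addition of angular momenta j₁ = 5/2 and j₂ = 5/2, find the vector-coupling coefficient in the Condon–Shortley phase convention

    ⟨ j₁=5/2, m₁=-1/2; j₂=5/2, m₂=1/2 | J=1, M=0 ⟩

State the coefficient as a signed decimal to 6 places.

+0.119523

triangle: 4!·1!·1!/7! = 24/5040
(j±m)!: 2!·3!·3!·2!·1!·1! = 144
prefactor² = (2J+1)·Δ·N² = 72/35
  k=2: +1/(2!·2!·1!·1!·0!·0!) = 1/4
  k=3: −1/(3!·1!·0!·0!·1!·1!) = -1/6
Σ = 1/12  ⇒  CG² = 72/35·1/12² = 1/70
CG = +√(1/70) = +0.119523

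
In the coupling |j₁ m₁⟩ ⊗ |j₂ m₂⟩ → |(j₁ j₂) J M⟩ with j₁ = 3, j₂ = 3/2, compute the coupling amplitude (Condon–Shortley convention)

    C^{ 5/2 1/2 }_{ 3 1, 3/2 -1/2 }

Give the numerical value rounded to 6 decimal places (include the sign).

−√(1/70) ≈ -0.119523

triangle: 2!×4!×1!/8! = 48/40320
(j±m)!: 4!×2!×1!×2!×3!×2! = 1152
prefactor² = (2J+1)×Δ×N² = 288/35
  k=0: +1/(0!×2!×2!×1!×2!×0!) = 1/8
  k=1: −1/(1!×1!×1!×0!×3!×1!) = -1/6
Σ = -1/24  ⇒  CG² = 288/35×(-1/24)² = 1/70
CG = −√(1/70) = -0.119523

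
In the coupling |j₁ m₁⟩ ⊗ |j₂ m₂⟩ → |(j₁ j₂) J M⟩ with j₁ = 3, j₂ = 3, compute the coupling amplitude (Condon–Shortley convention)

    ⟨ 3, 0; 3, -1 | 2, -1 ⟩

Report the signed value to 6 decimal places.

√[5·4!2!2!/9! · 3!3!2!4!1!3!] = √(96/7)
  +(−1)^1/∏(1,3,2,1,0,1)! = -1/12  (running -1/12)
  +(−1)^2/∏(2,2,1,0,1,2)! = 1/8  (running 1/24)
⟨..|..⟩ = √(96/7)·(1/24) = +0.154303

+0.154303  (= +√(1/42))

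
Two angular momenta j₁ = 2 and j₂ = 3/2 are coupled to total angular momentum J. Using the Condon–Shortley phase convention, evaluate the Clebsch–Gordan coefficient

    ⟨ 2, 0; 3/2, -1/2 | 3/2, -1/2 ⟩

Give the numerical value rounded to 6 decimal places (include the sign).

-0.447214  (= −√(1/5))

triangle: 2!·2!·1!/6! = 4/720
(j±m)!: 2!·2!·1!·2!·1!·2! = 16
prefactor² = (2J+1)·Δ·N² = 16/45
  k=0: +1/(0!·2!·2!·1!·0!·0!) = 1/4
  k=1: −1/(1!·1!·1!·0!·1!·1!) = -1
Σ = -3/4  ⇒  CG² = 16/45·(-3/4)² = 1/5
CG = −√(1/5) = -0.447214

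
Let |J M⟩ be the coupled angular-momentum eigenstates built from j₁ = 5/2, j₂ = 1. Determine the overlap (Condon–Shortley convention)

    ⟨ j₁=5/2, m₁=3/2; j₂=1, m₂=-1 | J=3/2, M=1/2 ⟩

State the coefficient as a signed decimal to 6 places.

+√(2/5) ≈ +0.632456

triangle: 2!*3!*0!/6! = 12/720
(j±m)!: 4!*1!*0!*2!*2!*1! = 96
prefactor² = (2J+1)*Δ*N² = 32/5
  k=0: +1/(0!*2!*1!*0!*2!*0!) = 1/4
Σ = 1/4  ⇒  CG² = 32/5*1/4² = 2/5
CG = +√(2/5) = +0.632456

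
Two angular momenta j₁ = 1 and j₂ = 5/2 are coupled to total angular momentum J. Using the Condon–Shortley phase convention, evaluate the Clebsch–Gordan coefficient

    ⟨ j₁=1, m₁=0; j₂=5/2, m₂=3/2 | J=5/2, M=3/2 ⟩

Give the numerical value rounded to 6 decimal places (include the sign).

−√(9/35) = -0.507093

j₁+j₂−J=1  J+j₁−j₂=1  J−j₁+j₂=4  j₁+j₂+J+1=7
(j₁±m₁, j₂±m₂, J±M) = (1,1,4,1,4,1)
P² = 576/35
sum k=0..1:
  [0] +1/24 = 1/24
  [1] −1/6 = -1/6
S = -1/8
C² = P²·S² = 9/35 ; C = -0.507093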